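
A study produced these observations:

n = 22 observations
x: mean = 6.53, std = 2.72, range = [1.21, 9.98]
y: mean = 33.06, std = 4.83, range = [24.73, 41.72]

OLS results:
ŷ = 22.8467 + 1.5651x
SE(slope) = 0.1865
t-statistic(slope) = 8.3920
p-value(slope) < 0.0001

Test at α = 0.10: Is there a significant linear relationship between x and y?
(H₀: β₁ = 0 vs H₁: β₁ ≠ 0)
p-value < 0.0001 < α = 0.10, so we reject H₀. The relationship is significant.

Hypothesis test for the slope coefficient:

H₀: β₁ = 0 (no linear relationship)
H₁: β₁ ≠ 0 (linear relationship exists)

Test statistic: t = β̂₁ / SE(β̂₁) = 1.5651 / 0.1865 = 8.3920

p < 0.0001: how often a slope estimate this far from 0 (in SE units) would arise by chance if β₁ were truly 0.

Decision rule: reject H₀ if p-value < α.
p-value < 0.0001 < α = 0.10 → reject H₀.

Conclusion: the linear association between x and y is significant at the 10% level.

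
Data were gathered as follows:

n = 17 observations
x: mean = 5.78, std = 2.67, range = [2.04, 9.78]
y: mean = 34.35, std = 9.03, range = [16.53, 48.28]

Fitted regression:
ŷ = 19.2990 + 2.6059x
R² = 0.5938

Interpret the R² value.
About 59.38% of the variability in y is accounted for by the regression on x (R² = 0.5938) — a moderate linear fit.

R² (coefficient of determination) measures the proportion of variance in y explained by the regression model.

Here R² = 0.5938:
- Explained: 59.38% of the variation in y
- Unexplained (residual): 100% − 59.38% = 40.62%
- Rule of thumb (below 0.3 weak; 0.3 to below 0.7 moderate; 0.7 and above strong) → moderate

Note: R² never decreases when predictors are added, so it should not be used alone to compare models of different size.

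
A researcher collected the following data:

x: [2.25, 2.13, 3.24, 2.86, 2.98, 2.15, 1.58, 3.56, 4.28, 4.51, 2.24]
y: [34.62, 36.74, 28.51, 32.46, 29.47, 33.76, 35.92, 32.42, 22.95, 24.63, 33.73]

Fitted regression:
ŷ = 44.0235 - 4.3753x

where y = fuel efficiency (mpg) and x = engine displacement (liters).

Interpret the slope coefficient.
An increase of one liter in engine displacement is associated with a 4.3753 mpg decrease in predicted fuel efficiency.

The slope coefficient β₁ = -4.3753 represents the marginal effect of engine displacement on fuel efficiency.

Interpretation:
- Engine displacement up by 1 liter → predicted fuel efficiency decreases by 4.3753 mpg
- This is a linear approximation: the same per-unit change is assumed across the whole observed x range
- The slope describes association in these data, not necessarily a causal effect

(β₀ = 44.0235 is the fitted value at x = 0 and is not part of the slope interpretation.)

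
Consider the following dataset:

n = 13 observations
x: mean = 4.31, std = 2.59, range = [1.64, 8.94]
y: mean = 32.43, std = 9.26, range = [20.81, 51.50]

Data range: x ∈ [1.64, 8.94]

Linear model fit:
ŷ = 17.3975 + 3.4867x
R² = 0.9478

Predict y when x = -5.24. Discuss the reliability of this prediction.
The equation gives ŷ = -0.8728; however x = -5.24 is 6.88 units below the observed range, so this extrapolated value should not be trusted.

Prediction calculation:
ŷ = 17.3975 + 3.4867 × (-5.24)
ŷ = -0.8728

Reliability:
- Data range: x ∈ [1.64, 8.94]
- Prediction point: x = -5.24 is 6.88 units below the observed range → this is EXTRAPOLATION, not interpolation

Why that matters here:
- There are no observations near this x to validate the fitted line there
- The standard error of prediction grows with (x − x̄)², and x = -5.24 is far from x̄ = 4.31
- The linear relationship may not hold outside the observed range

Report the number if required, but flag clearly that it is an extrapolation.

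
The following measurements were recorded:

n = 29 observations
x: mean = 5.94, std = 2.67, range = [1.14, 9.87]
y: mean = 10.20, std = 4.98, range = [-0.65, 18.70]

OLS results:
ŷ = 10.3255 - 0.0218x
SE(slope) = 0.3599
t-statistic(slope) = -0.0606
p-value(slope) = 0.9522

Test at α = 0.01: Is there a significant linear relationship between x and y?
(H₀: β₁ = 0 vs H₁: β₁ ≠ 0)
p-value = 0.9522 ≥ α = 0.01, so we fail to reject H₀. The relationship is not significant.

Hypothesis test for the slope coefficient:

H₀: β₁ = 0 (no linear relationship)
H₁: β₁ ≠ 0 (linear relationship exists)

Test statistic: t = β̂₁ / SE(β̂₁) = -0.0218 / 0.3599 = -0.0606

With df = 27, the two-sided p-value for |t| = 0.0606 is 0.9522.

Decision rule: reject H₀ if p-value < α.
p-value = 0.9522 ≥ α = 0.01 → fail to reject H₀.

There is not sufficient evidence at the 1% significance level to conclude that a linear relationship exists between x and y.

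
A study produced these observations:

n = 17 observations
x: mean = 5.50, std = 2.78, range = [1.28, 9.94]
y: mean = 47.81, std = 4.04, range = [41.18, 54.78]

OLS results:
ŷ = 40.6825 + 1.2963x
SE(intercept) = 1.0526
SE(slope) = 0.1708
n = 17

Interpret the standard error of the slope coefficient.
SE(β̂₁) = 0.1708 is the estimated standard deviation of the slope estimate across repeated samples; relative to β̂₁ = 1.2963 that is 13.2%, a precise estimate.

SE(β̂₁) = s / √Sxx, where s is the residual standard deviation and Sxx = Σ(x − x̄)². It is the yardstick for how far β̂₁ = 1.2963 could plausibly be from the true slope.

Relative precision:
- SE / |β̂₁| = 0.1708 / 1.2963 = 13.2%
- Rule of thumb (under 20%: precise; 20% to under 50%: moderately precise; 50% or more: imprecise) → precise

Link to the t-test: t = β̂₁ / SE(β̂₁) = 1.2963 / 0.1708 = 7.5896, the statistic for H₀: β₁ = 0.

What drives SE(β̂₁): larger n (here n = 17) → smaller SE; wider spread of x values → smaller SE; more residual scatter → larger SE.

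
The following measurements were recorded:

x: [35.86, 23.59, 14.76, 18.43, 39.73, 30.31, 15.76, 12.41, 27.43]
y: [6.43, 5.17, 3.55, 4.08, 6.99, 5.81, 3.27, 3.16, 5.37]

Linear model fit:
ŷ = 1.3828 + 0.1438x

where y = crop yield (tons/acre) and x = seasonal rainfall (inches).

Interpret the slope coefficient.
An increase of one inch in rainfall is associated with a 0.1438 tons/acre increase in predicted crop yield.

β₁ = 0.1438 is the change in predicted crop yield (tons/acre) per additional inch of rainfall.

Interpretation:
- Rainfall up by 1 inch → predicted crop yield increases by 0.1438 tons/acre
- The effect is assumed constant over the observed range of x (linearity)
- The sign (+) gives the direction; the magnitude 0.1438 gives the size of the effect per inch

The intercept β₀ = 1.3828 is the predicted crop yield when rainfall = 0; since the smallest observed x is 12.41, this is an extrapolation and mainly anchors the line.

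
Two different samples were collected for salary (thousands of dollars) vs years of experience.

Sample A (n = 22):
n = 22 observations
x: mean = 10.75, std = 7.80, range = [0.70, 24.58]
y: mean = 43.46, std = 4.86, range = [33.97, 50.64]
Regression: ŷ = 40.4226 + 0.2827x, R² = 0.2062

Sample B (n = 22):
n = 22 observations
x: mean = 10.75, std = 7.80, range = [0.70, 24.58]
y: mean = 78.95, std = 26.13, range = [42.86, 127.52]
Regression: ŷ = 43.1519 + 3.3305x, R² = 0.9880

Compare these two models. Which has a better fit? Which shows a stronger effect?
Model B has the better fit (R² = 0.9880 vs 0.2062). Model B shows the stronger effect (|β₁| = 3.3305 vs 0.2827).

Model Comparison:

Goodness of fit (R²):
- Model A: R² = 0.2062 → 20.62% of variance in salary explained
- Model B: R² = 0.9880 → 98.80% of variance in salary explained
- 0.9880 > 0.2062 → Model B has the better fit

Strength of effect — compare |β₁|:
- Model A: β₁ = 0.2827 → predicted salary rises 0.2827 thousand dollars per additional year of experience
- Model B: β₁ = 3.3305 → predicted salary rises 3.3305 thousand dollars per additional year of experience
- |0.2827| < |3.3305| → Model B shows the stronger marginal effect

Notes:
- R² measures how tightly points cluster around the line; β₁ measures how steep the line is — they answer different questions.
- The two samples could reflect different populations, time periods, or measurement quality.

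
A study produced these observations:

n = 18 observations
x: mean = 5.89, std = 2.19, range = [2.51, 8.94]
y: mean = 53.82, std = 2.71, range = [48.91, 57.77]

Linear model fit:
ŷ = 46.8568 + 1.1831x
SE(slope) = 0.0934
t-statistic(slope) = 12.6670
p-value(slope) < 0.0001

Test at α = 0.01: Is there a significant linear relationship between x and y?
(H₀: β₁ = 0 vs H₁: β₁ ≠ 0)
Reject H₀: p-value < 0.0001 < α = 0.01. The linear relationship is significant at the 1% level.

Hypothesis test for the slope coefficient:

H₀: β₁ = 0 (no linear relationship)
H₁: β₁ ≠ 0 (linear relationship exists)

Test statistic: t = β̂₁ / SE(β̂₁) = 1.1831 / 0.0934 = 12.6670

p < 0.0001: how often a slope estimate this far from 0 (in SE units) would arise by chance if β₁ were truly 0.

Decision rule: reject H₀ if p-value < α.
p-value < 0.0001 < α = 0.01 → reject H₀.

There is sufficient evidence at the 1% significance level to conclude that a linear relationship exists between x and y.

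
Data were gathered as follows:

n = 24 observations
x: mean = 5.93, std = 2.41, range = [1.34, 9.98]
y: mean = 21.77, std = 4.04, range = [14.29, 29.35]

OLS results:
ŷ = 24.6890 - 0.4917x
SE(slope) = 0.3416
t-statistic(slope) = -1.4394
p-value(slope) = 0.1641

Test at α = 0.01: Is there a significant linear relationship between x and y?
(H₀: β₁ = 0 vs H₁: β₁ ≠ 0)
p-value = 0.1641 ≥ α = 0.01, so we fail to reject H₀. The relationship is not significant.

Hypothesis test for the slope coefficient:

H₀: β₁ = 0 (no linear relationship)
H₁: β₁ ≠ 0 (linear relationship exists)

Test statistic: t = β̂₁ / SE(β̂₁) = -0.4917 / 0.3416 = -1.4394

p = 0.1641: how often a slope estimate this far from 0 (in SE units) would arise by chance if β₁ were truly 0.

Decision rule: reject H₀ if p-value < α.
p-value = 0.1641 ≥ α = 0.01 → fail to reject H₀.

Conclusion: the linear association between x and y is not significant at the 1% level.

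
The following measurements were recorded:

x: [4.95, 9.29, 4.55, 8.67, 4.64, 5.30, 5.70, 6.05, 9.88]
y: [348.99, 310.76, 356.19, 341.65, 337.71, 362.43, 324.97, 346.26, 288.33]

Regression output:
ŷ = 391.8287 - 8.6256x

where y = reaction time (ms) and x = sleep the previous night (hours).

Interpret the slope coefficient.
For each additional hour of sleep, predicted reaction time decreases by approximately 8.6256 ms.

β₁ = -8.6256 is the change in predicted reaction time (ms) per additional hour of sleep.

Interpretation:
- Sleep up by 1 hour → predicted reaction time decreases by 8.6256 ms
- The effect is assumed constant over the observed range of x (linearity)
- The slope describes association in these data, not necessarily a causal effect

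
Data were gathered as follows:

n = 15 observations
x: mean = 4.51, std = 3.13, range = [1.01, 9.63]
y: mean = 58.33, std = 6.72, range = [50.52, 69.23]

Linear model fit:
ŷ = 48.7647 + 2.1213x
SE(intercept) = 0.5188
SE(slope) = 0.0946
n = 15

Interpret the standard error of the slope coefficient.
SE(slope) = 0.0946 measures the uncertainty in the estimated slope. The coefficient is estimated precisely (SE/|β̂₁| = 4.5%).

What SE measures:
- The standard error quantifies the sampling variability of the coefficient estimate
- It is the estimated standard deviation of β̂₁ across hypothetical repeated samples of the same size
- Smaller SE → more precise estimate

Relative precision:
- SE / |β̂₁| = 0.0946 / 2.1213 = 4.5%
- Rule of thumb (under 20%: precise; 20% to under 50%: moderately precise; 50% or more: imprecise) → precise

Rough 95% range (±2 SE): 2.1213 ± 0.1892 → (1.9321, 2.3105).

What drives SE(β̂₁): more residual scatter → larger SE.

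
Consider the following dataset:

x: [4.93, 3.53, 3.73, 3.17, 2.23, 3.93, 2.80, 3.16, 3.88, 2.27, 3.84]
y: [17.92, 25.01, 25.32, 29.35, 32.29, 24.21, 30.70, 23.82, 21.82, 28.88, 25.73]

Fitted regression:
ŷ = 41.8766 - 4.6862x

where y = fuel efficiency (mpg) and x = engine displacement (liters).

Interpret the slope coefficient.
An increase of one liter in engine displacement is associated with a 4.6862 mpg decrease in predicted fuel efficiency.

β₁ = -4.6862 is the change in predicted fuel efficiency (mpg) per additional liter of engine displacement.

Interpretation:
- Engine displacement up by 1 liter → predicted fuel efficiency decreases by 4.6862 mpg
- The effect is assumed constant over the observed range of x (linearity)
- The slope describes association in these data, not necessarily a causal effect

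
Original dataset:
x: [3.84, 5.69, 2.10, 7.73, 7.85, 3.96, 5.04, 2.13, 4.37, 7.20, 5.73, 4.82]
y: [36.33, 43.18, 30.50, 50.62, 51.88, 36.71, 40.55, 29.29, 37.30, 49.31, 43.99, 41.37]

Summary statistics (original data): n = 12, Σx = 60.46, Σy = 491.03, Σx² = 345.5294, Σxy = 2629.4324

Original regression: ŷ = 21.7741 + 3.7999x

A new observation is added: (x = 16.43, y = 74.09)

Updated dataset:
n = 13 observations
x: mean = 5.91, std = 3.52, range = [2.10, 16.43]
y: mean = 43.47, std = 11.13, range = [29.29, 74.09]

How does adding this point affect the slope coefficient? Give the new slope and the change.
The slope changes from 3.7999 to 3.1379 (change of -0.6620, or -17.4%).

The new point has HIGH LEVERAGE: x = 16.43 is far from the original mean x̄ = 60.46/12 ≈ 5.04 (original range [2.10, 7.85]).

Step 1: Update the sums with the new point (n goes from 12 to 13)
Σx  = 60.46 + 16.43 = 76.89
Σy  = 491.03 + 74.09 = 565.12
Σx² = 345.5294 + 16.43² = 345.5294 + 269.9449 = 615.4743
Σxy = 2629.4324 + 16.43×74.09 = 2629.4324 + 1217.2987 = 3846.7311

Step 2: Recompute the slope with b₁ = (nΣxy − ΣxΣy) / (nΣx² − (Σx)²)
Numerator   = 13×3846.7311 − 76.89×565.12 = 50007.5043 − 43452.0768 = 6555.4275
Denominator = 13×615.4743 − 76.89² = 8001.1659 − 5912.0721 = 2089.0938
b₁(new) = 6555.4275 / 2089.0938 = 3.1379

(Same formula on the original sums: (12×2629.4324 − 60.46×491.03) / (12×345.5294 − 60.46²) = 1865.5150 / 490.9412 = 3.7999, matching the given fit.)

Step 3: Change in slope
Δβ₁ = 3.1379 − 3.7999 = -0.6620
Relative change = -0.6620 / 3.7999 × 100% = -17.4%
→ the slope decreases when the point is added.

A high-leverage point only changes the slope if it is off the original line; here y = 74.09 is below the original trend, so the slope decreases.
In practice: check such a point for data-entry or measurement error.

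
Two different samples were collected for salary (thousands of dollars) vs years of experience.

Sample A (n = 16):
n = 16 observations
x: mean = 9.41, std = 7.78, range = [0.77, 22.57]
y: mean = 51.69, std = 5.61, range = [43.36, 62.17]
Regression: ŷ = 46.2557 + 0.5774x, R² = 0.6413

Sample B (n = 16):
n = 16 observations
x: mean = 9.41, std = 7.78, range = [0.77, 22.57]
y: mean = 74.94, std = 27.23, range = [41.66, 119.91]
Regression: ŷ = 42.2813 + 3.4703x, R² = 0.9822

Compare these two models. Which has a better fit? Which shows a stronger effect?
Model B has the better fit (R² = 0.9822 vs 0.6413). Model B shows the stronger effect (|β₁| = 3.4703 vs 0.5774).

Model Comparison:

Which explains more variance? (R²)
- Model A: R² = 0.6413 → 64.13% of variance in salary explained
- Model B: R² = 0.9822 → 98.22% of variance in salary explained
- 0.9822 > 0.6413 → Model B has the better fit

Effect size (slope magnitude):
- Model A: β₁ = 0.5774 → predicted salary rises 0.5774 thousand dollars per additional year of experience
- Model B: β₁ = 3.4703 → predicted salary rises 3.4703 thousand dollars per additional year of experience
- |0.5774| < |3.4703| → Model B shows the stronger marginal effect

Note: A better fit (higher R²) doesn't necessarily mean a more important relationship.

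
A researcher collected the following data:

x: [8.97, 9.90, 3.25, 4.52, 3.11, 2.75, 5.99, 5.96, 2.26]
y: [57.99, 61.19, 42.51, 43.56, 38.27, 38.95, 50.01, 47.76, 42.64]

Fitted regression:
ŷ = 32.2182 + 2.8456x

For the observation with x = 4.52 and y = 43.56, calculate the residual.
Residual = -1.5203

The residual is the difference between the actual value and the predicted value:

Residual = y - ŷ

Step 1: Calculate predicted value
ŷ = 32.2182 + 2.8456 × 4.52
ŷ = 45.0803

Step 2: Calculate residual
Residual = 43.56 - 45.0803
Residual = -1.5203

The residual is negative, so the observed y = 43.56 sits below the regression line (the line overestimates it by 1.5203).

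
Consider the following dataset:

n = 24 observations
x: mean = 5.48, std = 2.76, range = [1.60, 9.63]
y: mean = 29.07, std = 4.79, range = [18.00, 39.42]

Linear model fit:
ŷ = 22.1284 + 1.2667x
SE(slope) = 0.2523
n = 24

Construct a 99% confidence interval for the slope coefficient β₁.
The 99% CI for β₁ is (0.5555, 1.9779)

Confidence interval for the slope:

The 99% CI for β₁ is: β̂₁ ± t*(α/2, n-2) × SE(β̂₁)

Step 1: Find critical t-value
- Confidence level = 0.99
- Degrees of freedom = n - 2 = 24 - 2 = 22
- t*(α/2, 22) = 2.8188

Step 2: Calculate margin of error
Margin = 2.8188 × 0.2523 = 0.7112

Step 3: Construct interval
CI = 1.2667 ± 0.7112
CI = (0.5555, 1.9779)

Interpretation: We are 99% confident that the true slope β₁ lies between 0.5555 and 1.9779.
Since 0 is outside the interval, a two-sided test at α = 0.01 would reject H₀: β₁ = 0.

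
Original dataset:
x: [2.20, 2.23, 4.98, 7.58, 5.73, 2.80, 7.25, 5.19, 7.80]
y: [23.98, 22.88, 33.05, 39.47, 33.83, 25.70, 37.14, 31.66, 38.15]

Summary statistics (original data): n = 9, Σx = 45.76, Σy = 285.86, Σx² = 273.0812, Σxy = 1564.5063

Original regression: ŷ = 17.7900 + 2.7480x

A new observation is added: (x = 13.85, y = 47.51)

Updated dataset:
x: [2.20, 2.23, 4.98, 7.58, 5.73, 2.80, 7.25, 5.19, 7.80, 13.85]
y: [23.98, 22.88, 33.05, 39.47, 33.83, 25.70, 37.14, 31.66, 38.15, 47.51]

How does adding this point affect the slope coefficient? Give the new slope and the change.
Adding the point moves β₁ from 2.7480 to 2.1475, i.e. it decreases by 0.6005 (-21.9%).

The new point has HIGH LEVERAGE: x = 13.85 is far from the original mean x̄ = 45.76/9 ≈ 5.08 (original range [2.20, 7.80]).

Step 1: Update the sums with the new point (n goes from 9 to 10)
Σx  = 45.76 + 13.85 = 59.61
Σy  = 285.86 + 47.51 = 333.37
Σx² = 273.0812 + 13.85² = 273.0812 + 191.8225 = 464.9037
Σxy = 1564.5063 + 13.85×47.51 = 1564.5063 + 658.0135 = 2222.5198

Step 2: Recompute the slope with b₁ = (nΣxy − ΣxΣy) / (nΣx² − (Σx)²)
Numerator   = 10×2222.5198 − 59.61×333.37 = 22225.1980 − 19872.1857 = 2353.0123
Denominator = 10×464.9037 − 59.61² = 4649.0370 − 3553.3521 = 1095.6849
b₁(new) = 2353.0123 / 1095.6849 = 2.1475

(Same formula on the original sums: (9×1564.5063 − 45.76×285.86) / (9×273.0812 − 45.76²) = 999.6031 / 363.7532 = 2.7480, matching the given fit.)

Step 3: Change in slope
Δβ₁ = 2.1475 − 2.7480 = -0.6005
Relative change = -0.6005 / 2.7480 × 100% = -21.9%
→ the slope decreases when the point is added.

Because the point sits below the extension of the original line at a high-leverage x, it tilts the fit down.
In practice: check such a point for data-entry or measurement error.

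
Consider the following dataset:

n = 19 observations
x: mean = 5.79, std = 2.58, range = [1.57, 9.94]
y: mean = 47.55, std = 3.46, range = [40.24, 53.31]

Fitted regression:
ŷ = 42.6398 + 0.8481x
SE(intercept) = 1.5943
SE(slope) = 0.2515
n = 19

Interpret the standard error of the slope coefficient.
SE(β̂₁) = 0.2515 is the estimated standard deviation of the slope estimate across repeated samples; relative to β̂₁ = 0.8481 that is 29.7%, a moderately precise estimate.

SE(β̂₁) = s / √Sxx, where s is the residual standard deviation and Sxx = Σ(x − x̄)². It is the yardstick for how far β̂₁ = 0.8481 could plausibly be from the true slope.

Relative precision:
- SE / |β̂₁| = 0.2515 / 0.8481 = 29.7%
- Rule of thumb (under 20%: precise; 20% to under 50%: moderately precise; 50% or more: imprecise) → moderately precise

Link to the t-test: t = β̂₁ / SE(β̂₁) = 0.8481 / 0.2515 = 3.3722, the statistic for H₀: β₁ = 0.

What drives SE(β̂₁): wider spread of x values → smaller SE.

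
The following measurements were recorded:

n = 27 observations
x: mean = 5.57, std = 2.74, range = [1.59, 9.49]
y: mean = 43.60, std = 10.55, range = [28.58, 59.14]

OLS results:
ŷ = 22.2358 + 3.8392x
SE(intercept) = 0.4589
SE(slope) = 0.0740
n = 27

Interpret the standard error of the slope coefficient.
The slope 3.8392 is pinned down to within about ±0.0740 (one SE) by these data — relative uncertainty 1.9%, i.e. precise.

SE(β̂₁) = 0.0740 says: if we drew many samples of n = 27 from the same population and refit each time, the fitted slopes would scatter with a standard deviation of roughly 0.0740 around the true β₁.

Relative precision:
- SE / |β̂₁| = 0.0740 / 3.8392 = 1.9%
- Rule of thumb (under 20%: precise; 20% to under 50%: moderately precise; 50% or more: imprecise) → precise

Link to the t-test: t = β̂₁ / SE(β̂₁) = 3.8392 / 0.0740 = 51.8811, the statistic for H₀: β₁ = 0.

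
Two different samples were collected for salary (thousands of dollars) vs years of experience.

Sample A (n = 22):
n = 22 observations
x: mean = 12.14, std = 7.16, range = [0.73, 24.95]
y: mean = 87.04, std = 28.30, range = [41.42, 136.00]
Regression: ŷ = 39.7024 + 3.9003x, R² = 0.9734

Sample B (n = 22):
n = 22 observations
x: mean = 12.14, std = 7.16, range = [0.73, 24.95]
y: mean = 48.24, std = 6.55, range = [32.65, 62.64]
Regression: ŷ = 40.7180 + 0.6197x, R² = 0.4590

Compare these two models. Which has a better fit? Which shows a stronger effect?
Model A has the better fit (R² = 0.9734 vs 0.4590). Model A shows the stronger effect (|β₁| = 3.9003 vs 0.6197).

Model Comparison:

Goodness of fit (R²):
- Model A: R² = 0.9734 → 97.34% of variance in salary explained
- Model B: R² = 0.4590 → 45.90% of variance in salary explained
- 0.9734 > 0.4590 → Model A has the better fit

Effect size (slope magnitude):
- Model A: β₁ = 3.9003 → predicted salary rises 3.9003 thousand dollars per additional year of experience
- Model B: β₁ = 0.6197 → predicted salary rises 0.6197 thousand dollars per additional year of experience
- |3.9003| > |0.6197| → Model A shows the stronger marginal effect

Note: The two samples could reflect different populations, time periods, or measurement quality.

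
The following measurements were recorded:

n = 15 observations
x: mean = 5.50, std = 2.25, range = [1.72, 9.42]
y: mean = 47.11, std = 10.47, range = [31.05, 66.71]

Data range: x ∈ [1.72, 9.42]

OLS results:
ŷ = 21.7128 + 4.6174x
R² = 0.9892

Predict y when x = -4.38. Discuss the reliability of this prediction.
The equation gives ŷ = 1.4886; however x = -4.38 is 6.10 units below the observed range, so this extrapolated value should not be trusted.

Prediction calculation:
ŷ = 21.7128 + 4.6174 × (-4.38)
ŷ = 1.4886

Reliability:
- Data range: x ∈ [1.72, 9.42]
- Prediction point: x = -4.38 is 6.10 units below the observed range → this is EXTRAPOLATION, not interpolation

Why that matters here:
- The linear relationship may not hold outside the observed range
- The standard error of prediction grows with (x − x̄)², and x = -4.38 is far from x̄ = 5.50

Report the number if required, but flag clearly that it is an extrapolation.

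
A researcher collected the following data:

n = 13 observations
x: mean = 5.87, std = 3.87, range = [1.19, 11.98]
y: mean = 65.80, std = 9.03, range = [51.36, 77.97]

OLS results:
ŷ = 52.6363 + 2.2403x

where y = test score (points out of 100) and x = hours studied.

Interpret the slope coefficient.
An increase of one hour in study time is associated with a 2.2403 points increase in predicted test score.

The slope coefficient β₁ = 2.2403 represents the marginal effect of study time on test score.

Interpretation:
- Study time up by 1 hour → predicted test score increases by 2.2403 points
- This is a linear approximation: the same per-unit change is assumed across the whole observed x range

The intercept β₀ = 52.6363 is the predicted test score when study time = 0; since the smallest observed x is 1.19, this is an extrapolation and mainly anchors the line.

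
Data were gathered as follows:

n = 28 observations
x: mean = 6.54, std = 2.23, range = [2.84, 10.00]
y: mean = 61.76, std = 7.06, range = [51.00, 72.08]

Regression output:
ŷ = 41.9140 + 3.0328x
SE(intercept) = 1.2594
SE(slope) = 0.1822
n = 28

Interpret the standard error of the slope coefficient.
The slope 3.0328 is pinned down to within about ±0.1822 (one SE) by these data — relative uncertainty 6.0%, i.e. precise.

SE(β̂₁) = 0.1822 says: if we drew many samples of n = 28 from the same population and refit each time, the fitted slopes would scatter with a standard deviation of roughly 0.1822 around the true β₁.

Relative precision:
- SE / |β̂₁| = 0.1822 / 3.0328 = 6.0%
- Rule of thumb (under 20%: precise; 20% to under 50%: moderately precise; 50% or more: imprecise) → precise

Link to interval estimation: a confidence interval for β₁ is β̂₁ ± t* × 0.1822, so SE sets the half-width per unit of t*.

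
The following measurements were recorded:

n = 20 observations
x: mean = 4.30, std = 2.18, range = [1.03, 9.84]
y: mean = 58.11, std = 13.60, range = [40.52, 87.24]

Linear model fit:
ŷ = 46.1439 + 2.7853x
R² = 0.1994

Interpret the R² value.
R² = 0.1994 means 19.94% of the variation in y is explained by the linear relationship with x. This indicates a weak fit.

The coefficient of determination R² is the fraction of the total variation in y that the fitted line accounts for.

Here R² = 0.1994:
- Explained: 19.94% of the variation in y
- Unexplained (residual): 100% − 19.94% = 80.06%
- Rule of thumb (below 0.3 weak; 0.3 to below 0.7 moderate; 0.7 and above strong) → weak

Note: R² never decreases when predictors are added, so it should not be used alone to compare models of different size.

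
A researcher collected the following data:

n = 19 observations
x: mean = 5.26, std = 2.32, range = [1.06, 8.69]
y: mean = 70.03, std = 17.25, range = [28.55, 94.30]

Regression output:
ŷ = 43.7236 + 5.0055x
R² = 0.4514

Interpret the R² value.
R² = 0.4514 means 45.14% of the variation in y is explained by the linear relationship with x. This indicates a moderate fit.

R² = 1 − SS_res/SS_tot compares the residual scatter to the total scatter of y about its mean.

Here R² = 0.4514:
- Explained: 45.14% of the variation in y
- Unexplained (residual): 100% − 45.14% = 54.86%
- Rule of thumb (below 0.3 weak; 0.3 to below 0.7 moderate; 0.7 and above strong) → moderate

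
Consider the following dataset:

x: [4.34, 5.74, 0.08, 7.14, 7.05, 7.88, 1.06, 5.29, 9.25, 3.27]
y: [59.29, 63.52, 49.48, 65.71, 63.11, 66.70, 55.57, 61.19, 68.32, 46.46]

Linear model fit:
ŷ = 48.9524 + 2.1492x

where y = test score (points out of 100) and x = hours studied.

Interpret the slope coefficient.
An increase of one hour in study time is associated with a 2.1492 points increase in predicted test score.

β₁ = 2.1492 is the change in predicted test score (points) per additional hour of study time.

Interpretation:
- Study time up by 1 hour → predicted test score increases by 2.1492 points
- The effect is assumed constant over the observed range of x (linearity)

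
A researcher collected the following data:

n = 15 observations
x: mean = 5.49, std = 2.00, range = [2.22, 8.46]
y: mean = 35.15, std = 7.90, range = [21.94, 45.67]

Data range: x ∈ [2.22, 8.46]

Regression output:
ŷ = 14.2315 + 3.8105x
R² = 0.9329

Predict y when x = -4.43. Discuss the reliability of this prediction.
The equation gives ŷ = -2.6490; however x = -4.43 is 6.65 units below the observed range, so this extrapolated value should not be trusted.

Prediction calculation:
ŷ = 14.2315 + 3.8105 × (-4.43)
ŷ = -2.6490

Reliability:
- Data range: x ∈ [2.22, 8.46]
- Prediction point: x = -4.43 is 6.65 units below the observed range → this is EXTRAPOLATION, not interpolation

Why that matters here:
- There are no observations near this x to validate the fitted line there
- The standard error of prediction grows with (x − x̄)², and x = -4.43 is far from x̄ = 5.49
- Real relationships often flatten, saturate, or turn nonlinear at extremes

Report the number if required, but flag clearly that it is an extrapolation.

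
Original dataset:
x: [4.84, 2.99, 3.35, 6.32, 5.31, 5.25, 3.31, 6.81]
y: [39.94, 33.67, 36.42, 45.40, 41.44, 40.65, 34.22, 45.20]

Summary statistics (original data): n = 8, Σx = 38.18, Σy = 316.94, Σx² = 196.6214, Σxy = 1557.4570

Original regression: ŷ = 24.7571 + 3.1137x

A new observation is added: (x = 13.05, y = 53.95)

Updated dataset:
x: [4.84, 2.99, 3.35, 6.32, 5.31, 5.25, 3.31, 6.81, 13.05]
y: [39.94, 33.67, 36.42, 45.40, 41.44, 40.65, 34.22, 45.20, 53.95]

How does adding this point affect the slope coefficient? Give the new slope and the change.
New slope β₁ = 1.9959 versus 3.1137 before: a change of -1.1178 (-35.9%).

x = 13.05 lies well outside the original x-range [2.99, 6.81] (x̄ ≈ 4.77), so this observation has high leverage and can move the slope substantially.

Step 1: Update the sums with the new point (n goes from 8 to 9)
Σx  = 38.18 + 13.05 = 51.23
Σy  = 316.94 + 53.95 = 370.89
Σx² = 196.6214 + 13.05² = 196.6214 + 170.3025 = 366.9239
Σxy = 1557.4570 + 13.05×53.95 = 1557.4570 + 704.0475 = 2261.5045

Step 2: Recompute the slope with b₁ = (nΣxy − ΣxΣy) / (nΣx² − (Σx)²)
Numerator   = 9×2261.5045 − 51.23×370.89 = 20353.5405 − 19000.6947 = 1352.8458
Denominator = 9×366.9239 − 51.23² = 3302.3151 − 2624.5129 = 677.8022
b₁(new) = 1352.8458 / 677.8022 = 1.9959

(Same formula on the original sums: (8×1557.4570 − 38.18×316.94) / (8×196.6214 − 38.18²) = 358.8868 / 115.2588 = 3.1137, matching the given fit.)

Step 3: Change in slope
Δβ₁ = 1.9959 − 3.1137 = -1.1178
Relative change = -1.1178 / 3.1137 × 100% = -35.9%
→ the slope decreases when the point is added.

A high-leverage point only changes the slope if it is off the original line; here y = 53.95 is below the original trend, so the slope decreases.
In practice: investigate whether it comes from the same population as the rest of the sample.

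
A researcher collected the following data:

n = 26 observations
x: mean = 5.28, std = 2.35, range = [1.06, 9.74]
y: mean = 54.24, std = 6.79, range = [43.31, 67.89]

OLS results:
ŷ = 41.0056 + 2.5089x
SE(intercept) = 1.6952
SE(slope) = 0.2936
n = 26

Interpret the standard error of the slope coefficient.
SE(β̂₁) = 0.2936 is the estimated standard deviation of the slope estimate across repeated samples; relative to β̂₁ = 2.5089 that is 11.7%, a precise estimate.

SE(β̂₁) = 0.2936 says: if we drew many samples of n = 26 from the same population and refit each time, the fitted slopes would scatter with a standard deviation of roughly 0.2936 around the true β₁.

Relative precision:
- SE / |β̂₁| = 0.2936 / 2.5089 = 11.7%
- Rule of thumb (under 20%: precise; 20% to under 50%: moderately precise; 50% or more: imprecise) → precise

Link to interval estimation: a confidence interval for β₁ is β̂₁ ± t* × 0.2936, so SE sets the half-width per unit of t*.

What drives SE(β̂₁): more residual scatter → larger SE; larger n (here n = 26) → smaller SE.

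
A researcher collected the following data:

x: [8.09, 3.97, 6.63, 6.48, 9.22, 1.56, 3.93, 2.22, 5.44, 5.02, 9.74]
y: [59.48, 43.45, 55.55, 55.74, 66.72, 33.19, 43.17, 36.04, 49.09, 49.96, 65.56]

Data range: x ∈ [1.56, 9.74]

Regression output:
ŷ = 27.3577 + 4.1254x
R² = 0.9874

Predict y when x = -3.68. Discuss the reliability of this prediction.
ŷ = 12.1762 (extrapolation — x = -3.68 lies outside [1.56, 9.74], so reliability is low).

Prediction calculation:
ŷ = 27.3577 + 4.1254 × (-3.68)
ŷ = 12.1762

Reliability:
- Data range: x ∈ [1.56, 9.74]
- Prediction point: x = -3.68 is 5.24 units below the observed range → this is EXTRAPOLATION, not interpolation

Why that matters here:
- There are no observations near this x to validate the fitted line there
- Real relationships often flatten, saturate, or turn nonlinear at extremes
- R² describes fit only over the sampled x values; it says nothing about behaviour beyond them

A defensible statement: 'if the linear trend continued to x = -3.68, y would be about 12.1762' — the premise is untested.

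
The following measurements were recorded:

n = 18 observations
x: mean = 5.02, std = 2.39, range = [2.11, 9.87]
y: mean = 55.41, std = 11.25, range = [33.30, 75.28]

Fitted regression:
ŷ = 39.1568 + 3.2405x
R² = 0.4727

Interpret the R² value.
About 47.27% of the variability in y is accounted for by the regression on x (R² = 0.4727) — a moderate linear fit.

R² = 1 − SS_res/SS_tot compares the residual scatter to the total scatter of y about its mean.

Here R² = 0.4727:
- Explained: 47.27% of the variation in y
- Unexplained (residual): 100% − 47.27% = 52.73%
- Rule of thumb (below 0.3 weak; 0.3 to below 0.7 moderate; 0.7 and above strong) → moderate

Note: R² never decreases when predictors are added, so it should not be used alone to compare models of different size.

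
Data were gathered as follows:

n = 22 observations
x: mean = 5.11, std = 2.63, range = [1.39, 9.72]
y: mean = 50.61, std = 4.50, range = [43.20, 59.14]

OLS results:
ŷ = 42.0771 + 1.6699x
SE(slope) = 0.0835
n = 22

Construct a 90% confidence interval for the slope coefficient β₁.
The 90% CI for β₁ is (1.5259, 1.8139)

Confidence interval for the slope:

The 90% CI for β₁ is: β̂₁ ± t*(α/2, n-2) × SE(β̂₁)

Step 1: Find critical t-value
- Confidence level = 0.9
- Degrees of freedom = n - 2 = 22 - 2 = 20
- t*(α/2, 20) = 1.7247

Step 2: Calculate margin of error
Margin = 1.7247 × 0.0835 = 0.1440

Step 3: Construct interval
CI = 1.6699 ± 0.1440
CI = (1.5259, 1.8139)

Interpretation: We are 90% confident that the true slope β₁ lies between 1.5259 and 1.8139.
Both endpoints are positive, so the data support a genuinely positive slope at this confidence level.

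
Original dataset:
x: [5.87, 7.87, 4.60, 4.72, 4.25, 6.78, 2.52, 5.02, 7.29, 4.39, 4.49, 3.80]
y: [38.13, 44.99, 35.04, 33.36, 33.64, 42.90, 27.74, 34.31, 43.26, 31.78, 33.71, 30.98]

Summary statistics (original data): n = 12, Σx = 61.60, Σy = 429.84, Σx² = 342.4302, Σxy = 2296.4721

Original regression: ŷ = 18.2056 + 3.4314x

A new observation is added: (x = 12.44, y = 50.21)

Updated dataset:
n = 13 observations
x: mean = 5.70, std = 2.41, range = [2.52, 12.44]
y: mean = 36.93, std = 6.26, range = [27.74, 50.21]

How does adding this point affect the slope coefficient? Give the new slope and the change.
Adding the point moves β₁ from 3.4314 to 2.4771, i.e. it decreases by 0.9543 (-27.8%).

x = 12.44 lies well outside the original x-range [2.52, 7.87] (x̄ ≈ 5.13), so this observation has high leverage and can move the slope substantially.

Step 1: Update the sums with the new point (n goes from 12 to 13)
Σx  = 61.60 + 12.44 = 74.04
Σy  = 429.84 + 50.21 = 480.05
Σx² = 342.4302 + 12.44² = 342.4302 + 154.7536 = 497.1838
Σxy = 2296.4721 + 12.44×50.21 = 2296.4721 + 624.6124 = 2921.0845

Step 2: Recompute the slope with b₁ = (nΣxy − ΣxΣy) / (nΣx² − (Σx)²)
Numerator   = 13×2921.0845 − 74.04×480.05 = 37974.0985 − 35542.9020 = 2431.1965
Denominator = 13×497.1838 − 74.04² = 6463.3894 − 5481.9216 = 981.4678
b₁(new) = 2431.1965 / 981.4678 = 2.4771

(Same formula on the original sums: (12×2296.4721 − 61.60×429.84) / (12×342.4302 − 61.60²) = 1079.5212 / 314.6024 = 3.4314, matching the given fit.)

Step 3: Change in slope
Δβ₁ = 2.4771 − 3.4314 = -0.9543
Relative change = -0.9543 / 3.4314 × 100% = -27.8%
→ the slope decreases when the point is added.

A high-leverage point only changes the slope if it is off the original line; here y = 50.21 is below the original trend, so the slope decreases.
In practice: refit with and without it and report both if conclusions differ; check such a point for data-entry or measurement error.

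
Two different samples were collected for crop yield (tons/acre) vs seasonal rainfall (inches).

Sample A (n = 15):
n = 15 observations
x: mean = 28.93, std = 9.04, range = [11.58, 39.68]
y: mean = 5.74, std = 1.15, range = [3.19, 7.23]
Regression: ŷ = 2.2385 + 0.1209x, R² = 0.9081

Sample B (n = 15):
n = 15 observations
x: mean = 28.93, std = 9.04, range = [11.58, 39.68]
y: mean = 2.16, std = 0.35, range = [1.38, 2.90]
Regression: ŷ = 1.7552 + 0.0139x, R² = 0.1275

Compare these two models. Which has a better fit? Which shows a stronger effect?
Model A has the better fit (R² = 0.9081 vs 0.1275). Model A shows the stronger effect (|β₁| = 0.1209 vs 0.0139).

Model Comparison:

Fit — compare R²:
- Model A: R² = 0.9081 → 90.81% of variance in crop yield explained
- Model B: R² = 0.1275 → 12.75% of variance in crop yield explained
- 0.9081 > 0.1275 → Model A has the better fit

Strength of effect — compare |β₁|:
- Model A: β₁ = 0.1209 → predicted crop yield rises 0.1209 tons/acre per additional inch of rainfall
- Model B: β₁ = 0.0139 → predicted crop yield rises 0.0139 tons/acre per additional inch of rainfall
- |0.1209| > |0.0139| → Model A shows the stronger marginal effect

Note: A better fit (higher R²) doesn't necessarily mean a more important relationship.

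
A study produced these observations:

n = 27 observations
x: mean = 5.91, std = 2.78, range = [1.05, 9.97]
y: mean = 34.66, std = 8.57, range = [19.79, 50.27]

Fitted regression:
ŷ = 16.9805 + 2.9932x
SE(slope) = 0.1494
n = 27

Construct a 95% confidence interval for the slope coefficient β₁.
The 95% CI for β₁ is (2.6855, 3.3009)

Confidence interval for the slope:

The 95% CI for β₁ is: β̂₁ ± t*(α/2, n-2) × SE(β̂₁)

Step 1: Find critical t-value
- Confidence level = 0.95
- Degrees of freedom = n - 2 = 27 - 2 = 25
- t*(α/2, 25) = 2.0595

Step 2: Calculate margin of error
Margin = 2.0595 × 0.1494 = 0.3077

Step 3: Construct interval
CI = 2.9932 ± 0.3077
CI = (2.6855, 3.3009)

Interpretation: We are 95% confident that the true slope β₁ lies between 2.6855 and 3.3009.
Since 0 is outside the interval, a two-sided test at α = 0.05 would reject H₀: β₁ = 0.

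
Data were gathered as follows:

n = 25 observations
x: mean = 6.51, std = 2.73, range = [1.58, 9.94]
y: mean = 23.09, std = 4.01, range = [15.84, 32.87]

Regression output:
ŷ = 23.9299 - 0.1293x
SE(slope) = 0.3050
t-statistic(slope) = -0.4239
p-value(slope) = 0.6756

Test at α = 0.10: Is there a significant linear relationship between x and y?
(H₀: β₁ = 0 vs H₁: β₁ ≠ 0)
Fail to reject H₀: p-value = 0.6756 ≥ α = 0.10. The linear relationship is not significant at the 10% level.

Hypothesis test for the slope coefficient:

H₀: β₁ = 0 (no linear relationship)
H₁: β₁ ≠ 0 (linear relationship exists)

Test statistic: t = β̂₁ / SE(β̂₁) = -0.1293 / 0.3050 = -0.4239

The p-value (0.6756) is the probability, under H₀, of a t-statistic at least as extreme as |t| = 0.4239 (two-sided, df = n − 2 = 23).

Decision rule: reject H₀ if p-value < α.
p-value = 0.6756 ≥ α = 0.10 → fail to reject H₀.

There is not sufficient evidence at the 10% significance level to conclude that a linear relationship exists between x and y.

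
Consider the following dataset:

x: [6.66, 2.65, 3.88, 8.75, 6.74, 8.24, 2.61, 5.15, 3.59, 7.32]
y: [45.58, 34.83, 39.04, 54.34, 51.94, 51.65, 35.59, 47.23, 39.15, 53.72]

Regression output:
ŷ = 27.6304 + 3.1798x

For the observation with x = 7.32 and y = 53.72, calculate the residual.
Residual = 2.8135

The residual is the difference between the actual value and the predicted value:

Residual = y - ŷ

Step 1: Calculate predicted value
ŷ = 27.6304 + 3.1798 × 7.32
ŷ = 50.9065

Step 2: Calculate residual
Residual = 53.72 - 50.9065
Residual = 2.8135

The residual is positive, so the observed y = 53.72 sits above the regression line (the line underestimates it by 2.8135).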